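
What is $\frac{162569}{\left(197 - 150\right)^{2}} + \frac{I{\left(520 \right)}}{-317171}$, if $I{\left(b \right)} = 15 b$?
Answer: $\frac{51544942099}{700630739} \approx 73.569$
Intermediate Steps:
$\frac{162569}{\left(197 - 150\right)^{2}} + \frac{I{\left(520 \right)}}{-317171} = \frac{162569}{\left(197 - 150\right)^{2}} + \frac{15 \cdot 520}{-317171} = \frac{162569}{47^{2}} + 7800 \left(- \frac{1}{317171}\right) = \frac{162569}{2209} - \frac{7800}{317171} = \frac{51544942099}{700630739}$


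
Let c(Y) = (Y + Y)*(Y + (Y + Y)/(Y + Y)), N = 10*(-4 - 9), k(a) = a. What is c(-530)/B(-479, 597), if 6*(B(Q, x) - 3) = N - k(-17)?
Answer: -672888/19 ≈ -35415.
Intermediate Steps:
N = -130 (N = 10*(-13) = -130)
c(Y) = 2*Y*(1 + Y) (c(Y) = (2*Y)*(Y + (2*Y)/((2*Y))) = (2*Y)*(Y + (2*Y)*(1/(2*Y))) = (2*Y)*(Y + 1) = (2*Y)*(1 + Y) = 2*Y*(1 + Y))
B(Q, x) = -95/6 (B(Q, x) = 3 + (-130 - 1*(-17))/6 = 3 + (-130 + 17)/6 = 3 + (⅙)*(-113) = 3 - 113/6 = -95/6)
c(-530)/B(-479, 597) = (2*(-530)*(1 - 530))/(-95/6) = (2*(-530)*(-529))*(-6/95) = 560740*(-6/95) = -672888/19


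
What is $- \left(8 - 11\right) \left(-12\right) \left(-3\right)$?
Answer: $108$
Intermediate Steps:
$- \left(8 - 11\right) \left(-12\right) \left(-3\right) = - \left(-3\right) \left(-12\right) \left(-3\right) = - 36 \left(-3\right) = \left(-1\right) \left(-108\right) = 108$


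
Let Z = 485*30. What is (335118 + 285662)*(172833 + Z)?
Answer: 116323618740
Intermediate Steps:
Z = 14550
(335118 + 285662)*(172833 + Z) = (335118 + 285662)*(172833 + 14550) = 620780*187383 = 116323618740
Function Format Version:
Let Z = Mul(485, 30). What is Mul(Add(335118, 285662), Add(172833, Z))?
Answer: 116323618740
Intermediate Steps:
Z = 14550
Mul(Add(335118, 285662), Add(172833, Z)) = Mul(Add(335118, 285662), Add(172833, 14550)) = Mul(620780, 187383) = 116323618740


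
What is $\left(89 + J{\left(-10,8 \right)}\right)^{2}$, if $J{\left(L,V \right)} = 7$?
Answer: $9216$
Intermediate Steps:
$\left(89 + J{\left(-10,8 \right)}\right)^{2} = \left(89 + 7\right)^{2} = 96^{2} = 9216$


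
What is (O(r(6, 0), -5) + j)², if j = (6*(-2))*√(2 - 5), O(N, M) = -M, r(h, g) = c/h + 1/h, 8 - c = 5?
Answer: (5 - 12*I*√3)² ≈ -407.0 - 207.85*I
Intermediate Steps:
c = 3 (c = 8 - 1*5 = 8 - 5 = 3)
r(h, g) = 4/h (r(h, g) = 3/h + 1/h = 4/h)
j = -12*I*√3 ≈ -20.785*I
(O(r(6, 0), -5) + j)² = (-1*(-5) - 12*I*√3)² = (5 - 12*I*√3)²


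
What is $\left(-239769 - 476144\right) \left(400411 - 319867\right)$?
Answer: $-57662496672$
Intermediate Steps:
$\left(-239769 - 476144\right) \left(400411 - 319867\right) = \left(-715913\right) 80544 = -57662496672$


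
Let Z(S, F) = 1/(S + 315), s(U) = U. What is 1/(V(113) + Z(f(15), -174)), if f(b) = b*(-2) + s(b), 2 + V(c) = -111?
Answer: -300/33899 ≈ -0.0088498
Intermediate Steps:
V(c) = -113 (V(c) = -2 - 111 = -113)
f(b) = -b (f(b) = b*(-2) + b = -2*b + b = -b)
Z(S, F) = 1/(315 + S)
1/(V(113) + Z(f(15), -174)) = 1/(-113 + 1/(315 - 1*15)) = 1/(-113 + 1/(315 - 15)) = 1/(-113 + 1/300) = 1/(-33899/300) = -300/33899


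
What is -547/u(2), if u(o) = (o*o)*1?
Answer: -547/4 ≈ -136.75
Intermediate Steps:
u(o) = o² (u(o) = o²*1 = o²)
-547/u(2) = -547/(2²) = -547/4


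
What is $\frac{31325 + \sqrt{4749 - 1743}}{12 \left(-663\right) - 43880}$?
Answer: $- \frac{31325}{51836} - \frac{3 \sqrt{334}}{51836} \approx -0.60537$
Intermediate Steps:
$\frac{31325 + \sqrt{4749 - 1743}}{12 \left(-663\right) - 43880} = \frac{31325 + \sqrt{3006}}{-7956 - 43880} = \frac{31325 + 3 \sqrt{334}}{-51836} = \left(31325 + 3 \sqrt{334}\right) \left(- \frac{1}{51836}\right) = - \frac{31325}{51836} - \frac{3 \sqrt{334}}{51836}$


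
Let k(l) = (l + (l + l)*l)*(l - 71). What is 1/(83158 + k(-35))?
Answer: -1/172832 ≈ -5.7860e-6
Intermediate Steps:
k(l) = (-71 + l)*(l + 2*l**2) (k(l) = (l + (2*l)*l)*(-71 + l) = (l + 2*l**2)*(-71 + l) = (-71 + l)*(l + 2*l**2))
1/(83158 + k(-35)) = 1/(83158 - 35*(-71 - 141*(-35) + 2*(-35)**2)) = 1/(83158 - 35*(-71 + 4935 + 2*1225)) = 1/(83158 - 35*(-71 + 4935 + 2450)) = 1/(83158 - 35*7314) = 1/(83158 - 255990) = 1/(-172832) = -1/172832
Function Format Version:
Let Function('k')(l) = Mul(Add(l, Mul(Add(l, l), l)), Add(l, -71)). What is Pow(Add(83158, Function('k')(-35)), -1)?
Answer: Rational(-1, 172832) ≈ -5.7860e-6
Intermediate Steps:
Function('k')(l) = Mul(Add(-71, l), Add(l, Mul(2, Pow(l, 2)))) (Function('k')(l) = Mul(Add(l, Mul(Mul(2, l), l)), Add(-71, l)) = Mul(Add(l, Mul(2, Pow(l, 2))), Add(-71, l)) = Mul(Add(-71, l), Add(l, Mul(2, Pow(l, 2)))))
Pow(Add(83158, Function('k')(-35)), -1) = Pow(Add(83158, Mul(-35, Add(-71, Mul(-141, -35), Mul(2, Pow(-35, 2))))), -1) = Pow(Add(83158, Mul(-35, Add(-71, 4935, Mul(2, 1225)))), -1) = Pow(Add(83158, Mul(-35, Add(-71, 4935, 2450))), -1) = Pow(Add(83158, Mul(-35, 7314)), -1) = Pow(Add(83158, -255990), -1) = Pow(-172832, -1) = Rational(-1, 172832)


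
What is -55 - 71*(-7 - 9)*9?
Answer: 10169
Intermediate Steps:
-55 - 71*(-7 - 9)*9 = -55 - (-1136)*9 = -55 - 71*(-144) = -55 + 10224 = 10169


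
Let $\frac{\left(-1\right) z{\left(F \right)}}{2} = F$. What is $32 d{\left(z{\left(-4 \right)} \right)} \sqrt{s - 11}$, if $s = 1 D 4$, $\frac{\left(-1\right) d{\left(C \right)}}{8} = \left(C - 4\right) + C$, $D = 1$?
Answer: $- 3072 i \sqrt{7} \approx - 8127.8 i$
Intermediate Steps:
$z{\left(F \right)} = - 2 F$
$d{\left(C \right)} = 32 - 16 C$ ($d{\left(C \right)} = - 8 \left(\left(C - 4\right) + C\right) = - 8 \left(\left(-4 + C\right) + C\right) = - 8 \left(-4 + 2 C\right) = 32 - 16 C$)
$s = 4$ ($s = 1 \cdot 1 \cdot 4 = 1 \cdot 4 = 4$)
$32 d{\left(z{\left(-4 \right)} \right)} \sqrt{s - 11} = 32 \left(32 - 16 \left(\left(-2\right) \left(-4\right)\right)\right) \sqrt{4 - 11} = 32 \left(32 - 128\right) \sqrt{-7} = 32 \left(32 - 128\right) i \sqrt{7} = 32 \left(-96\right) i \sqrt{7} = - 3072 i \sqrt{7}$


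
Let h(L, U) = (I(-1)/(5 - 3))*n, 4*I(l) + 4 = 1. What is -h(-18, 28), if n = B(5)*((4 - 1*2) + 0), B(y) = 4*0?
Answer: 0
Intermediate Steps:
B(y) = 0
I(l) = -¾ (I(l) = -1 + (¼)*1 = -1 + ¼ = -¾)
n = 0 (n = 0*((4 - 1*2) + 0) = 0*((4 - 2) + 0) = 0*(2 + 0) = 0*2 = 0)
h(L, U) = 0 (h(L, U) = (-¾/(5 - 3))*0 = (-¾/2)*0 = ((½)*(-¾))*0 = -3/8*0 = 0)
-h(-18, 28) = -1*0 = 0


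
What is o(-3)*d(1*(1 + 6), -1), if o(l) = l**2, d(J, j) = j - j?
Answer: 0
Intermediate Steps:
d(J, j) = 0
o(-3)*d(1*(1 + 6), -1) = (-3)**2*0 = 9*0 = 0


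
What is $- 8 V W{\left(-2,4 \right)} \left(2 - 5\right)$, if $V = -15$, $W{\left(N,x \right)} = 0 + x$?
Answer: $-1440$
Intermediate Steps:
$W{\left(N,x \right)} = x$
$- 8 V W{\left(-2,4 \right)} \left(2 - 5\right) = \left(-8\right) \left(-15\right) 4 \left(2 - 5\right) = 120 \cdot 4 \left(-3\right) = 120 \left(-12\right) = -1440$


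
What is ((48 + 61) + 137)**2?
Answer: 60516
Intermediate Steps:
((48 + 61) + 137)**2 = (109 + 137)**2 = 246**2 = 60516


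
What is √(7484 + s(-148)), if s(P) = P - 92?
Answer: 2*√1811 ≈ 85.112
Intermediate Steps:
s(P) = -92 + P
√(7484 + s(-148)) = √(7484 + (-92 - 148)) = √(7484 - 240) = √7244 = 2*√1811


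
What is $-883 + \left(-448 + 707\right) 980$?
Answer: $252937$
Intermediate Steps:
$-883 + \left(-448 + 707\right) 980 = -883 + 259 \cdot 980 = -883 + 253820 = 252937$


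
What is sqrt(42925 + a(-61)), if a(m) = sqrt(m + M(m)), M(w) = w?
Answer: sqrt(42925 + I*sqrt(122)) ≈ 207.18 + 0.027*I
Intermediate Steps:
a(m) = sqrt(2)*sqrt(m) (a(m) = sqrt(m + m) = sqrt(2*m) = sqrt(2)*sqrt(m))
sqrt(42925 + a(-61)) = sqrt(42925 + sqrt(2)*sqrt(-61)) = sqrt(42925 + sqrt(2)*(I*sqrt(61))) = sqrt(42925 + I*sqrt(122))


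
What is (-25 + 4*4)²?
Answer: 81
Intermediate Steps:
(-25 + 4*4)² = (-25 + 16)² = (-9)² = 81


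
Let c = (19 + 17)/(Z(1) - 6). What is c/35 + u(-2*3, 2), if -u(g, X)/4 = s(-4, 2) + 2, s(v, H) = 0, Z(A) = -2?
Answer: -569/70 ≈ -8.1286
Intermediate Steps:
c = -9/2 (c = (19 + 17)/(-2 - 6) = 36/(-8) = 36*(-1/8) = -9/2 ≈ -4.5000)
u(g, X) = -8 (u(g, X) = -4*(0 + 2) = -4*2 = -8)
c/35 + u(-2*3, 2) = -9/2/35 - 8 = -9/2*1/35 - 8 = -9/70 - 8 = -569/70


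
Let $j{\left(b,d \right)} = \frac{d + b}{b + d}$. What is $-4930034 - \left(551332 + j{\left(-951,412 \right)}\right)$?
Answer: $-5481367$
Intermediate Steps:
$j{\left(b,d \right)} = 1$ ($j{\left(b,d \right)} = \frac{b + d}{b + d} = 1$)
$-4930034 - \left(551332 + j{\left(-951,412 \right)}\right) = -4930034 - \left(551332 + 1\right) = -4930034 - 551333 = -5481367$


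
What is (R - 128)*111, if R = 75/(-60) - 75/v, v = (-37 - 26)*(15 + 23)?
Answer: -7630621/532 ≈ -14343.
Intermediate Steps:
v = -2394 (v = -63*38 = -2394)
R = -1945/1596 (R = 75/(-60) - 75/(-2394) = 75*(-1/60) - 75*(-1/2394) = -5/4 + 25/798 = -1945/1596 ≈ -1.2187)
(R - 128)*111 = (-1945/1596 - 128)*111 = -206233/1596*111 = -7630621/532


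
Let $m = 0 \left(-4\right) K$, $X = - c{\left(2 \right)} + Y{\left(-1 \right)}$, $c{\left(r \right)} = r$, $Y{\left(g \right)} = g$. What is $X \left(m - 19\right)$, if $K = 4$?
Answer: $57$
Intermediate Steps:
$X = -3$ ($X = \left(-1\right) 2 - 1 = -2 - 1 = -3$)
$m = 0$ ($m = 0 \left(-4\right) 4 = 0 \cdot 4 = 0$)
$X \left(m - 19\right) = - 3 \left(0 - 19\right) = \left(-3\right) \left(-19\right) = 57$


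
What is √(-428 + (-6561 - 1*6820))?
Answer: I*√13809 ≈ 117.51*I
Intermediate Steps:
√(-428 + (-6561 - 1*6820)) = √(-428 + (-6561 - 6820)) = √(-428 - 13381) = √(-13809) = I*√13809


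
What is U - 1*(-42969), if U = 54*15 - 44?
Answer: 43735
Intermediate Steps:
U = 766 (U = 810 - 44 = 766)
U - 1*(-42969) = 766 - 1*(-42969) = 766 + 42969 = 43735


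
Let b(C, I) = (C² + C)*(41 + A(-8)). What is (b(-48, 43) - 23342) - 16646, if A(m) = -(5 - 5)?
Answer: 52508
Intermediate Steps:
A(m) = 0 (A(m) = -1*0 = 0)
b(C, I) = 41*C + 41*C² (b(C, I) = (C² + C)*(41 + 0) = (C + C²)*41 = 41*C + 41*C²)
(b(-48, 43) - 23342) - 16646 = (41*(-48)*(1 - 48) - 23342) - 16646 = (41*(-48)*(-47) - 23342) - 16646 = (92496 - 23342) - 16646 = 69154 - 16646 = 52508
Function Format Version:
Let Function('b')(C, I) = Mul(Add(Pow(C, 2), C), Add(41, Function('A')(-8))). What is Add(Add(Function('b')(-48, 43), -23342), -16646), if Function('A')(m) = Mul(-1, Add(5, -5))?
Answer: 52508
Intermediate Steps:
Function('A')(m) = 0 (Function('A')(m) = Mul(-1, 0) = 0)
Function('b')(C, I) = Add(Mul(41, C), Mul(41, Pow(C, 2))) (Function('b')(C, I) = Mul(Add(Pow(C, 2), C), Add(41, 0)) = Mul(Add(C, Pow(C, 2)), 41) = Add(Mul(41, C), Mul(41, Pow(C, 2))))
Add(Add(Function('b')(-48, 43), -23342), -16646) = Add(Add(Mul(41, -48, Add(1, -48)), -23342), -16646) = Add(Add(Mul(41, -48, -47), -23342), -16646) = Add(Add(92496, -23342), -16646) = Add(69154, -16646) = 52508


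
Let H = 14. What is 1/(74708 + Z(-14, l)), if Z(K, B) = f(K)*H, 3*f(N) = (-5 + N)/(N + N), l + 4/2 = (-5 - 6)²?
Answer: 6/448267 ≈ 1.3385e-5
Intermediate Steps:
l = 119 (l = -2 + (-5 - 6)² = -2 + (-11)² = -2 + 121 = 119)
f(N) = (-5 + N)/(6*N) (f(N) = ((-5 + N)/(N + N))/3 = ((-5 + N)/((2*N)))/3 = ((-5 + N)*(1/(2*N)))/3 = ((-5 + N)/(2*N))/3 = (-5 + N)/(6*N))
Z(K, B) = 7*(-5 + K)/(3*K) (Z(K, B) = ((-5 + K)/(6*K))*14 = 7*(-5 + K)/(3*K))
1/(74708 + Z(-14, l)) = 1/(74708 + (7/3)*(-5 - 14)/(-14)) = 1/(74708 + (7/3)*(-1/14)*(-19)) = 1/(74708 + 19/6) = 1/(448267/6) = 6/448267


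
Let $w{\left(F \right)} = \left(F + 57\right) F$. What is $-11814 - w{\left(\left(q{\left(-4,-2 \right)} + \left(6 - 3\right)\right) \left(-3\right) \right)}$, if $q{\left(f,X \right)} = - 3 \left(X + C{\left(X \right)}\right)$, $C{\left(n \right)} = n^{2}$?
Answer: $-12408$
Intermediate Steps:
$q{\left(f,X \right)} = - 3 X - 3 X^{2}$ ($q{\left(f,X \right)} = - 3 \left(X + X^{2}\right) = - 3 X - 3 X^{2}$)
$w{\left(F \right)} = F \left(57 + F\right)$ ($w{\left(F \right)} = \left(57 + F\right) F = F \left(57 + F\right)$)
$-11814 - w{\left(\left(q{\left(-4,-2 \right)} + \left(6 - 3\right)\right) \left(-3\right) \right)} = -11814 - \left(3 \left(-2\right) \left(-1 - -2\right) + \left(6 - 3\right)\right) \left(-3\right) \left(57 + \left(3 \left(-2\right) \left(-1 - -2\right) + \left(6 - 3\right)\right) \left(-3\right)\right) = -11814 - \left(3 \left(-2\right) \left(-1 + 2\right) + 3\right) \left(-3\right) \left(57 + \left(3 \left(-2\right) \left(-1 + 2\right) + 3\right) \left(-3\right)\right) = -11814 - \left(3 \left(-2\right) 1 + 3\right) \left(-3\right) \left(57 + \left(3 \left(-2\right) 1 + 3\right) \left(-3\right)\right) = -11814 - \left(-6 + 3\right) \left(-3\right) \left(57 + \left(-6 + 3\right) \left(-3\right)\right) = -11814 - \left(-3\right) \left(-3\right) \left(57 - -9\right) = -11814 - 9 \left(57 + 9\right) = -11814 - 9 \cdot 66 = -11814 - 594 = -12408$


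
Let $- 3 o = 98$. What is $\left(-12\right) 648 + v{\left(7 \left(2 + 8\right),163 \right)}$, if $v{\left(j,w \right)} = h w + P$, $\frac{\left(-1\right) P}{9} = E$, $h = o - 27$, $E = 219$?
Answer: $- \frac{58418}{3} \approx -19473.0$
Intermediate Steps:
$o = - \frac{98}{3}$ ($o = \left(- \frac{1}{3}\right) 98 = - \frac{98}{3} \approx -32.667$)
$h = - \frac{179}{3}$ ($h = - \frac{98}{3} - 27 = - \frac{179}{3} \approx -59.667$)
$P = -1971$ ($P = \left(-9\right) 219 = -1971$)
$v{\left(j,w \right)} = -1971 - \frac{179 w}{3}$ ($v{\left(j,w \right)} = - \frac{179 w}{3} - 1971 = -1971 - \frac{179 w}{3}$)
$\left(-12\right) 648 + v{\left(7 \left(2 + 8\right),163 \right)} = \left(-12\right) 648 - \frac{35090}{3} = -7776 - \frac{35090}{3} = - \frac{58418}{3}$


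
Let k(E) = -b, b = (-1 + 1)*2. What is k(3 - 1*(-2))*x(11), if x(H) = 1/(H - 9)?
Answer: 0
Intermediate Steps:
b = 0 (b = 0*2 = 0)
k(E) = 0 (k(E) = -1*0 = 0)
x(H) = 1/(-9 + H)
k(3 - 1*(-2))*x(11) = 0/(-9 + 11) = 0/2 = 0*(1/2) = 0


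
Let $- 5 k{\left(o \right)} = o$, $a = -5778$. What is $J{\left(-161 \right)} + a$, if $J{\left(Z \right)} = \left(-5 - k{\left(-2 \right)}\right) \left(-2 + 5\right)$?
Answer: $- \frac{28971}{5} \approx -5794.2$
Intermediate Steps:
$k{\left(o \right)} = - \frac{o}{5}$
$J{\left(Z \right)} = - \frac{81}{5}$ ($J{\left(Z \right)} = \left(-5 - \left(- \frac{1}{5}\right) \left(-2\right)\right) \left(-2 + 5\right) = \left(-5 - \frac{2}{5}\right) 3 = \left(- \frac{27}{5}\right) 3 = - \frac{81}{5}$)
$J{\left(-161 \right)} + a = - \frac{81}{5} - 5778 = - \frac{28971}{5}$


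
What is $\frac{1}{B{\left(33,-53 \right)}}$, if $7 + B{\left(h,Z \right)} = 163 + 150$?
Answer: $\frac{1}{306} \approx 0.003268$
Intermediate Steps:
$B{\left(h,Z \right)} = 306$ ($B{\left(h,Z \right)} = -7 + \left(163 + 150\right) = -7 + 313 = 306$)
$\frac{1}{B{\left(33,-53 \right)}} = \frac{1}{306}$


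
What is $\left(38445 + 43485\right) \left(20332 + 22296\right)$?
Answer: $3492512040$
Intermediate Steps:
$\left(38445 + 43485\right) \left(20332 + 22296\right) = 81930 \cdot 42628 = 3492512040$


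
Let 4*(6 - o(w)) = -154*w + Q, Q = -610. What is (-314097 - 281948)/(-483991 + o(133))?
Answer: 596045/478712 ≈ 1.2451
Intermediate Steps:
o(w) = 317/2 + 77*w/2 (o(w) = 6 - (-154*w - 610)/4 = 6 - (-610 - 154*w)/4 = 6 + (305/2 + 77*w/2) = 317/2 + 77*w/2)
(-314097 - 281948)/(-483991 + o(133)) = (-314097 - 281948)/(-483991 + (317/2 + (77/2)*133)) = -596045/(-483991 + (317/2 + 10241/2)) = -596045/(-483991 + 5279) = -596045/(-478712) = -596045*(-1/478712) = 596045/478712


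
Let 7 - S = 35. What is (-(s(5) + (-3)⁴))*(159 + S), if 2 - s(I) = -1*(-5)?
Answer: -10218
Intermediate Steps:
s(I) = -3 (s(I) = 2 - (-1)*(-5) = 2 - 1*5 = 2 - 5 = -3)
S = -28 (S = 7 - 1*35 = 7 - 35 = -28)
(-(s(5) + (-3)⁴))*(159 + S) = (-(-3 + (-3)⁴))*(159 - 28) = -(-3 + 81)*131 = -1*78*131 = -78*131 = -10218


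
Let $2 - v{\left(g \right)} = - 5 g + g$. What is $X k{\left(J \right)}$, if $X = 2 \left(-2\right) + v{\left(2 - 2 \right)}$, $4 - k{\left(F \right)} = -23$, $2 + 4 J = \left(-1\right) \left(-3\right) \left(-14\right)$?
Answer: $-54$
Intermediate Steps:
$J = -11$ ($J = - \frac{1}{2} + \frac{\left(-1\right) \left(-3\right) \left(-14\right)}{4} = - \frac{1}{2} + \frac{3 \left(-14\right)}{4} = - \frac{1}{2} + \frac{1}{4} \left(-42\right) = - \frac{1}{2} - \frac{21}{2} = -11$)
$k{\left(F \right)} = 27$ ($k{\left(F \right)} = 4 - -23 = 4 + 23 = 27$)
$v{\left(g \right)} = 2 + 4 g$ ($v{\left(g \right)} = 2 - \left(- 5 g + g\right) = 2 - - 4 g = 2 + 4 g$)
$X = -2$ ($X = 2 \left(-2\right) + \left(2 + 4 \left(2 - 2\right)\right) = -4 + \left(2 + 4 \cdot 0\right) = -4 + \left(2 + 0\right) = -4 + 2 = -2$)
$X k{\left(J \right)} = \left(-2\right) 27 = -54$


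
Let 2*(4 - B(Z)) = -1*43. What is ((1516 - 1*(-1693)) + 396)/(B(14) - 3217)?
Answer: -7210/6383 ≈ -1.1296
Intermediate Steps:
B(Z) = 51/2 (B(Z) = 4 - (-1)*43/2 = 4 - ½*(-43) = 4 + 43/2 = 51/2)
((1516 - 1*(-1693)) + 396)/(B(14) - 3217) = ((1516 - 1*(-1693)) + 396)/(51/2 - 3217) = ((1516 + 1693) + 396)/(-6383/2) = (3209 + 396)*(-2/6383) = 3605*(-2/6383) = -7210/6383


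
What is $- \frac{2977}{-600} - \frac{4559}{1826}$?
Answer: $\frac{1350301}{547800} \approx 2.465$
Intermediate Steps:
$- \frac{2977}{-600} - \frac{4559}{1826} = \left(-2977\right) \left(- \frac{1}{600}\right) - \frac{4559}{1826} = \frac{2977}{600} - \frac{4559}{1826} = \frac{1350301}{547800}$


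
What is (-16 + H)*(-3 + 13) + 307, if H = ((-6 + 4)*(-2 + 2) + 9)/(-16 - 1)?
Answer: 2409/17 ≈ 141.71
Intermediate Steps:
H = -9/17 (H = (-2*0 + 9)/(-17) = (0 + 9)*(-1/17) = 9*(-1/17) = -9/17 ≈ -0.52941)
(-16 + H)*(-3 + 13) + 307 = (-16 - 9/17)*(-3 + 13) + 307 = -281/17*10 + 307 = -2810/17 + 307 = 2409/17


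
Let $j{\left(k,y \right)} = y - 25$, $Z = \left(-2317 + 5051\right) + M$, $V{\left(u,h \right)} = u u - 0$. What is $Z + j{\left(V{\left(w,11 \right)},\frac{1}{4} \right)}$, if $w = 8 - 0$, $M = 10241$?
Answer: $\frac{51801}{4} \approx 12950.0$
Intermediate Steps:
$w = 8$ ($w = 8 + 0 = 8$)
$V{\left(u,h \right)} = u^{2}$ ($V{\left(u,h \right)} = u^{2} + 0 = u^{2}$)
$Z = 12975$ ($Z = \left(-2317 + 5051\right) + 10241 = 2734 + 10241 = 12975$)
$j{\left(k,y \right)} = -25 + y$ ($j{\left(k,y \right)} = y - 25 = -25 + y$)
$Z + j{\left(V{\left(w,11 \right)},\frac{1}{4} \right)} = 12975 - \left(25 - \frac{1}{4}\right) = 12975 + \left(-25 + \frac{1}{4}\right) = 12975 - \frac{99}{4} = \frac{51801}{4}$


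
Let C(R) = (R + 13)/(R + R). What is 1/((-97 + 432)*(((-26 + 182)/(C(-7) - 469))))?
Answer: -1643/182910 ≈ -0.0089826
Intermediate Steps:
C(R) = (13 + R)/(2*R) (C(R) = (13 + R)/((2*R)) = (13 + R)*(1/(2*R)) = (13 + R)/(2*R))
1/((-97 + 432)*(((-26 + 182)/(C(-7) - 469)))) = 1/((-97 + 432)*(((-26 + 182)/((½)*(13 - 7)/(-7) - 469)))) = 1/(335*((156/((½)*(-⅐)*6 - 469)))) = 1/(335*((156/(-3/7 - 469)))) = 1/(335*((156/(-3286/7)))) = 1/(335*((156*(-7/3286)))) = 1/(335*(-546/1643)) = (1/335)*(-1643/546) = -1643/182910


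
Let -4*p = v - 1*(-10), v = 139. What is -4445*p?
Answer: 662305/4 ≈ 1.6558e+5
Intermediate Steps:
p = -149/4 (p = -(139 - 1*(-10))/4 = -(139 + 10)/4 = -¼*149 = -149/4 ≈ -37.250)
-4445*p = -4445*(-149/4) = 662305/4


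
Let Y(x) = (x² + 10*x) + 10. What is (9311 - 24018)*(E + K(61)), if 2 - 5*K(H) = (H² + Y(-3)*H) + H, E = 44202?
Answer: -3204670007/5 ≈ -6.4093e+8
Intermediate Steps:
Y(x) = 10 + x² + 10*x
K(H) = ⅖ + 2*H - H²/5 (K(H) = ⅖ - ((H² + (10 + (-3)² + 10*(-3))*H) + H)/5 = ⅖ - ((H² + (10 + 9 - 30)*H) + H)/5 = ⅖ - ((H² - 11*H) + H)/5 = ⅖ - (H² - 10*H)/5 = ⅖ + (2*H - H²/5) = ⅖ + 2*H - H²/5)
(9311 - 24018)*(E + K(61)) = (9311 - 24018)*(44202 + (⅖ + 2*61 - ⅕*61²)) = -14707*(44202 + (⅖ + 122 - ⅕*3721)) = -14707*(44202 + (⅖ + 122 - 3721/5)) = -14707*(44202 - 3109/5) = -14707*217901/5 = -3204670007/5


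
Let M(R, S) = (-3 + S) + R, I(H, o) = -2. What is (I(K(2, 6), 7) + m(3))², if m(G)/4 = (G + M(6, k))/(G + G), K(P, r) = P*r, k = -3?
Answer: 0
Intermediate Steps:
M(R, S) = -3 + R + S
m(G) = 2 (m(G) = 4*((G + (-3 + 6 - 3))/(G + G)) = 4*((G + 0)/((2*G))) = 4*(G*(1/(2*G))) = 4*(½) = 2)
(I(K(2, 6), 7) + m(3))² = (-2 + 2)² = 0² = 0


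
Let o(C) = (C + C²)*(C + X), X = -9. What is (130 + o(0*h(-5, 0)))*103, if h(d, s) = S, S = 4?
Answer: 13390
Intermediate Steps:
h(d, s) = 4
o(C) = (-9 + C)*(C + C²) (o(C) = (C + C²)*(C - 9) = (C + C²)*(-9 + C) = (-9 + C)*(C + C²))
(130 + o(0*h(-5, 0)))*103 = (130 + (0*4)*(-9 + (0*4)² - 0*4))*103 = (130 + 0*(-9 + 0² - 8*0))*103 = (130 + 0*(-9 + 0 + 0))*103 = (130 + 0*(-9))*103 = (130 + 0)*103 = 130*103 = 13390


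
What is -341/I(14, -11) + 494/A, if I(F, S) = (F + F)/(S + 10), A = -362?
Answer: 54805/5068 ≈ 10.814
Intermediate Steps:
I(F, S) = 2*F/(10 + S) (I(F, S) = (2*F)/(10 + S) = 2*F/(10 + S))
-341/I(14, -11) + 494/A = -341/(2*14/(10 - 11)) + 494/(-362) = -341/(2*14/(-1)) + 494*(-1/362) = -341/(2*14*(-1)) - 247/181 = -341/(-28) - 247/181 = -341*(-1/28) - 247/181 = 341/28 - 247/181 = 54805/5068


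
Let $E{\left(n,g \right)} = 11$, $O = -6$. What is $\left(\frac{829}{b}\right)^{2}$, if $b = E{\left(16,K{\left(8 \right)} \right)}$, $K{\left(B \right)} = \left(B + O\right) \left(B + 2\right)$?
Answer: $\frac{687241}{121} \approx 5679.7$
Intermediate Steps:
$K{\left(B \right)} = \left(-6 + B\right) \left(2 + B\right)$ ($K{\left(B \right)} = \left(B - 6\right) \left(B + 2\right) = \left(-6 + B\right) \left(2 + B\right)$)
$b = 11$
$\left(\frac{829}{b}\right)^{2} = \left(\frac{829}{11}\right)^{2} = \frac{687241}{121}$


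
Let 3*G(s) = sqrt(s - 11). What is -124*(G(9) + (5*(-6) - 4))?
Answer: 4216 - 124*I*sqrt(2)/3 ≈ 4216.0 - 58.454*I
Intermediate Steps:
G(s) = sqrt(-11 + s)/3 (G(s) = sqrt(s - 11)/3 = sqrt(-11 + s)/3)
-124*(G(9) + (5*(-6) - 4)) = -124*(sqrt(-11 + 9)/3 + (5*(-6) - 4)) = -124*(sqrt(-2)/3 + (-30 - 4)) = -124*((I*sqrt(2))/3 - 34) = -124*(I*sqrt(2)/3 - 34) = -124*(-34 + I*sqrt(2)/3) = 4216 - 124*I*sqrt(2)/3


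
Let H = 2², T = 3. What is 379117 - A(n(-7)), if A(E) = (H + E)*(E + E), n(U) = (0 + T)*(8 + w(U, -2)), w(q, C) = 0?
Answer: 377773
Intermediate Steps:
H = 4
n(U) = 24 (n(U) = (0 + 3)*(8 + 0) = 3*8 = 24)
A(E) = 2*E*(4 + E) (A(E) = (4 + E)*(E + E) = (4 + E)*(2*E) = 2*E*(4 + E))
379117 - A(n(-7)) = 379117 - 2*24*(4 + 24) = 379117 - 2*24*28 = 379117 - 1*1344 = 379117 - 1344 = 377773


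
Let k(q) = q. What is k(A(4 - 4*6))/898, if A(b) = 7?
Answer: 7/898 ≈ 0.0077951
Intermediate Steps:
k(A(4 - 4*6))/898 = 7/898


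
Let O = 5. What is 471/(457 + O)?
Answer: 157/154 ≈ 1.0195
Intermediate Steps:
471/(457 + O) = 471/(457 + 5) = 471/462 = 471*(1/462) = 157/154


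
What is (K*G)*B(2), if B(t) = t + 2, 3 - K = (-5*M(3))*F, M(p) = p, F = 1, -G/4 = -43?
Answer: 12384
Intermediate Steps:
G = 172 (G = -4*(-43) = 172)
K = 18 (K = 3 - (-5*3) = 3 - (-15) = 3 - 1*(-15) = 3 + 15 = 18)
B(t) = 2 + t
(K*G)*B(2) = (18*172)*(2 + 2) = 3096*4 = 12384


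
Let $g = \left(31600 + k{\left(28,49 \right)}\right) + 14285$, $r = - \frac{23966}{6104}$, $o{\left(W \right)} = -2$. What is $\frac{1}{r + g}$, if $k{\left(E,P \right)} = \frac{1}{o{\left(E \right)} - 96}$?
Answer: $\frac{21364}{980203041} \approx 2.1795 \cdot 10^{-5}$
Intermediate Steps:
$r = - \frac{11983}{3052}$ ($r = \left(-23966\right) \frac{1}{6104} = - \frac{11983}{3052} \approx -3.9263$)
$k{\left(E,P \right)} = - \frac{1}{98}$ ($k{\left(E,P \right)} = \frac{1}{-2 - 96} = \frac{1}{-98} = - \frac{1}{98}$)
$g = \frac{4496729}{98}$ ($g = \left(31600 - \frac{1}{98}\right) + 14285 = \frac{3096799}{98} + 14285 = \frac{4496729}{98} \approx 45885.0$)
$\frac{1}{r + g} = \frac{1}{- \frac{11983}{3052} + \frac{4496729}{98}} = \frac{1}{\frac{980203041}{21364}} = \frac{21364}{980203041}$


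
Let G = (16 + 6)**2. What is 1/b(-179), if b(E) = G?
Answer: 1/484 ≈ 0.0020661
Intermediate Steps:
G = 484 (G = 22**2 = 484)
b(E) = 484
1/b(-179) = 1/484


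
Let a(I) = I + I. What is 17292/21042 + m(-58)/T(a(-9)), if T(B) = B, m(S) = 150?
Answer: -8781/1169 ≈ -7.5116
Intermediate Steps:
a(I) = 2*I
17292/21042 + m(-58)/T(a(-9)) = 17292/21042 + 150/((2*(-9))) = 17292*(1/21042) + 150/(-18) = 2882/3507 + 150*(-1/18) = 2882/3507 - 25/3 = -8781/1169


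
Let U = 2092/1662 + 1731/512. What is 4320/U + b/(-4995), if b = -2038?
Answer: 9185028043294/9860194935 ≈ 931.53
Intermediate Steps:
U = 1974013/425472 (U = 2092*(1/1662) + 1731*(1/512) = 1046/831 + 1731/512 = 1974013/425472 ≈ 4.6396)
4320/U + b/(-4995) = 4320/(1974013/425472) - 2038/(-4995) = 4320*(425472/1974013) - 2038*(-1/4995) = 1838039040/1974013 + 2038/4995 = 9185028043294/9860194935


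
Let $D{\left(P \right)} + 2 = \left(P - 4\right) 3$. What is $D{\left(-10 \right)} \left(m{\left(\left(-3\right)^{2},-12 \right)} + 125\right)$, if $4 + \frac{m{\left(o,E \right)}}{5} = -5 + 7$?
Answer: $-5060$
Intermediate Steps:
$m{\left(o,E \right)} = -10$ ($m{\left(o,E \right)} = -20 + 5 \left(-5 + 7\right) = -20 + 5 \cdot 2 = -20 + 10 = -10$)
$D{\left(P \right)} = -14 + 3 P$ ($D{\left(P \right)} = -2 + \left(P - 4\right) 3 = -2 + \left(-4 + P\right) 3 = -2 + \left(-12 + 3 P\right) = -14 + 3 P$)
$D{\left(-10 \right)} \left(m{\left(\left(-3\right)^{2},-12 \right)} + 125\right) = \left(-14 + 3 \left(-10\right)\right) \left(-10 + 125\right) = \left(-14 - 30\right) 115 = \left(-44\right) 115 = -5060$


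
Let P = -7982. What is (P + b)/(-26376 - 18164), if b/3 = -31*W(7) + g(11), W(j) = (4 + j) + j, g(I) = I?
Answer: 9623/44540 ≈ 0.21605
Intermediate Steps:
W(j) = 4 + 2*j
b = -1641 (b = 3*(-31*(4 + 2*7) + 11) = 3*(-31*(4 + 14) + 11) = 3*(-31*18 + 11) = 3*(-558 + 11) = 3*(-547) = -1641)
(P + b)/(-26376 - 18164) = (-7982 - 1641)/(-26376 - 18164) = -9623/(-44540) = -9623*(-1/44540) = 9623/44540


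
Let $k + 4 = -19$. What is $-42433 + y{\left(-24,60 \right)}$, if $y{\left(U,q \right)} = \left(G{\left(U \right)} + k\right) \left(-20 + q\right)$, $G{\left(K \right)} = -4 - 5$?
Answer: $-43713$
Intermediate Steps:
$k = -23$ ($k = -4 - 19 = -23$)
$G{\left(K \right)} = -9$
$y{\left(U,q \right)} = 640 - 32 q$ ($y{\left(U,q \right)} = \left(-9 - 23\right) \left(-20 + q\right) = - 32 \left(-20 + q\right) = 640 - 32 q$)
$-42433 + y{\left(-24,60 \right)} = -42433 + \left(640 - 1920\right) = -42433 - 1280 = -43713$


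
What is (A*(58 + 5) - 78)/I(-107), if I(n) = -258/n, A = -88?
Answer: -100259/43 ≈ -2331.6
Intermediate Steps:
(A*(58 + 5) - 78)/I(-107) = (-88*(58 + 5) - 78)/((-258/(-107))) = (-88*63 - 78)/((-258*(-1/107))) = (-5544 - 78)/(258/107) = -5622*107/258 = -100259/43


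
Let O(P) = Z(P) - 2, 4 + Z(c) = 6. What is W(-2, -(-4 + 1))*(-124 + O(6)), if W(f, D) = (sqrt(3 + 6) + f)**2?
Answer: -124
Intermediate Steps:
Z(c) = 2 (Z(c) = -4 + 6 = 2)
O(P) = 0 (O(P) = 2 - 2 = 0)
W(f, D) = (3 + f)**2 (W(f, D) = (sqrt(9) + f)**2 = (3 + f)**2)
W(-2, -(-4 + 1))*(-124 + O(6)) = (3 - 2)**2*(-124 + 0) = 1**2*(-124) = 1*(-124) = -124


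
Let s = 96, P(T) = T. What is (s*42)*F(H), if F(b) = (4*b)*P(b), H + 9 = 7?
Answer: 64512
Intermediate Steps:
H = -2 (H = -9 + 7 = -2)
F(b) = 4*b² (F(b) = (4*b)*b = 4*b²)
(s*42)*F(H) = (96*42)*(4*(-2)²) = 4032*(4*4) = 4032*16 = 64512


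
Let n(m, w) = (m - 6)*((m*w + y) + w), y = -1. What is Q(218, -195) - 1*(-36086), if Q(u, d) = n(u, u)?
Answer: 10157178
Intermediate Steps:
n(m, w) = (-6 + m)*(-1 + w + m*w) (n(m, w) = (m - 6)*((m*w - 1) + w) = (-6 + m)*((-1 + m*w) + w) = (-6 + m)*(-1 + w + m*w))
Q(u, d) = 6 + u³ - 7*u - 5*u² (Q(u, d) = 6 - u - 6*u + u*u² - 5*u*u = 6 - u - 6*u + u³ - 5*u² = 6 + u³ - 7*u - 5*u²)
Q(218, -195) - 1*(-36086) = (6 + 218³ - 7*218 - 5*218²) - 1*(-36086) = (6 + 10360232 - 1526 - 5*47524) + 36086 = (6 + 10360232 - 1526 - 237620) + 36086 = 10121092 + 36086 = 10157178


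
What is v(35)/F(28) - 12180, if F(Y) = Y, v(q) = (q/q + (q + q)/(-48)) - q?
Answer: -8185811/672 ≈ -12181.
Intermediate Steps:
v(q) = 1 - 25*q/24 (v(q) = (1 + (2*q)*(-1/48)) - q = (1 - q/24) - q = 1 - 25*q/24)
v(35)/F(28) - 12180 = (1 - 25/24*35)/28 - 12180 = (1 - 875/24)*(1/28) - 12180 = -851/24*1/28 - 12180 = -851/672 - 12180 = -8185811/672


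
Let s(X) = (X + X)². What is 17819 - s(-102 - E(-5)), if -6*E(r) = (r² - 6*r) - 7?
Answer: -17525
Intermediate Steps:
E(r) = 7/6 + r - r²/6 (E(r) = -((r² - 6*r) - 7)/6 = -(-7 + r² - 6*r)/6 = 7/6 + r - r²/6)
s(X) = 4*X² (s(X) = (2*X)² = 4*X²)
17819 - s(-102 - E(-5)) = 17819 - 4*(-102 - (7/6 - 5 - ⅙*(-5)²))² = 17819 - 4*(-102 - (7/6 - 5 - ⅙*25))² = 17819 - 4*(-102 - (7/6 - 5 - 25/6))² = 17819 - 4*(-102 - 1*(-8))² = 17819 - 4*(-102 + 8)² = 17819 - 4*(-94)² = 17819 - 4*8836 = 17819 - 1*35344 = 17819 - 35344 = -17525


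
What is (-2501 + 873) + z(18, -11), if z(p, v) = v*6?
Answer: -1694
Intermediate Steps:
z(p, v) = 6*v
(-2501 + 873) + z(18, -11) = (-2501 + 873) + 6*(-11) = -1628 - 66 = -1694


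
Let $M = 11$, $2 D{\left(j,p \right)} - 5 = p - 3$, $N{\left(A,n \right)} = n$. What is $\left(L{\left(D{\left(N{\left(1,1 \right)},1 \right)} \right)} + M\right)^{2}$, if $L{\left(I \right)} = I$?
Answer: $\frac{625}{4} \approx 156.25$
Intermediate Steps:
$D{\left(j,p \right)} = 1 + \frac{p}{2}$ ($D{\left(j,p \right)} = \frac{5}{2} + \frac{p - 3}{2} = \frac{5}{2} + \frac{-3 + p}{2} = \frac{5}{2} + \left(- \frac{3}{2} + \frac{p}{2}\right) = 1 + \frac{p}{2}$)
$\left(L{\left(D{\left(N{\left(1,1 \right)},1 \right)} \right)} + M\right)^{2} = \left(\left(1 + \frac{1}{2} \cdot 1\right) + 11\right)^{2} = \left(\left(1 + \frac{1}{2}\right) + 11\right)^{2} = \left(\frac{3}{2} + 11\right)^{2} = \left(\frac{25}{2}\right)^{2} = \frac{625}{4}$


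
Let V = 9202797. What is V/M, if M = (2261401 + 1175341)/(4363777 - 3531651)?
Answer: 3828943328211/1718371 ≈ 2.2282e+6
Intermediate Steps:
M = 1718371/416063 (M = 3436742/832126 = 3436742*(1/832126) = 1718371/416063 ≈ 4.1301)
V/M = 9202797/(1718371/416063) = 9202797*(416063/1718371) = 3828943328211/1718371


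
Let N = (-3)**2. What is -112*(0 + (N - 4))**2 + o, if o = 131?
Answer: -2669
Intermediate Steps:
N = 9
-112*(0 + (N - 4))**2 + o = -112*(0 + (9 - 4))**2 + 131 = -112*(0 + 5)**2 + 131 = -112*5**2 + 131 = -112*25 + 131 = -2800 + 131 = -2669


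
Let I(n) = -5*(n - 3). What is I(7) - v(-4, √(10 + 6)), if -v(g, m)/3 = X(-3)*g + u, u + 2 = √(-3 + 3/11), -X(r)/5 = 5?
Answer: 274 + 3*I*√330/11 ≈ 274.0 + 4.9543*I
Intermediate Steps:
I(n) = 15 - 5*n (I(n) = -5*(-3 + n) = 15 - 5*n)
X(r) = -25 (X(r) = -5*5 = -25)
u = -2 + I*√330/11 (u = -2 + √(-3 + 3/11) = -2 + √(-30/11) = -2 + I*√330/11 ≈ -2.0 + 1.6514*I)
v(g, m) = 6 + 75*g - 3*I*√330/11 (v(g, m) = -3*(-25*g + (-2 + I*√330/11)) = -3*(-2 - 25*g + I*√330/11) = 6 + 75*g - 3*I*√330/11)
I(7) - v(-4, √(10 + 6)) = (15 - 5*7) - (6 + 75*(-4) - 3*I*√330/11) = (15 - 35) - (6 - 300 - 3*I*√330/11) = -20 - (-294 - 3*I*√330/11) = -20 + (294 + 3*I*√330/11) = 274 + 3*I*√330/11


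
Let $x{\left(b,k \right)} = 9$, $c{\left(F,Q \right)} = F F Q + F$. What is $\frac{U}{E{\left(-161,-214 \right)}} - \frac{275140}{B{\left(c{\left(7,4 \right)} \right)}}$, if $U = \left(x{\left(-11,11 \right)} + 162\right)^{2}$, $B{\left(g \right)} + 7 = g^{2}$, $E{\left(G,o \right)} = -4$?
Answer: $- \frac{602944121}{82404} \approx -7316.9$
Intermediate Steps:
$c{\left(F,Q \right)} = F + Q F^{2}$ ($c{\left(F,Q \right)} = F^{2} Q + F = Q F^{2} + F = F + Q F^{2}$)
$B{\left(g \right)} = -7 + g^{2}$
$U = 29241$ ($U = \left(9 + 162\right)^{2} = 171^{2} = 29241$)
$\frac{U}{E{\left(-161,-214 \right)}} - \frac{275140}{B{\left(c{\left(7,4 \right)} \right)}} = \frac{29241}{-4} - \frac{275140}{-7 + \left(7 \left(1 + 7 \cdot 4\right)\right)^{2}} = 29241 \left(- \frac{1}{4}\right) - \frac{275140}{-7 + \left(7 \left(1 + 28\right)\right)^{2}} = - \frac{29241}{4} - \frac{275140}{-7 + \left(7 \cdot 29\right)^{2}} = - \frac{29241}{4} - \frac{275140}{-7 + 203^{2}} = - \frac{29241}{4} - \frac{275140}{-7 + 41209} = - \frac{29241}{4} - \frac{275140}{41202} = - \frac{29241}{4} - \frac{137570}{20601} = - \frac{602944121}{82404}$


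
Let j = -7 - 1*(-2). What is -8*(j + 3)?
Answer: 16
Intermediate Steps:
j = -5 (j = -7 + 2 = -5)
-8*(j + 3) = -8*(-5 + 3) = -8*(-2) = 16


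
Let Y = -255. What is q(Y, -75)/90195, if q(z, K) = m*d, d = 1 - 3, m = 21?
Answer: -2/4295 ≈ -0.00046566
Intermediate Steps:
d = -2
q(z, K) = -42 (q(z, K) = 21*(-2) = -42)
q(Y, -75)/90195 = -42/90195 = -42*1/90195 = -2/4295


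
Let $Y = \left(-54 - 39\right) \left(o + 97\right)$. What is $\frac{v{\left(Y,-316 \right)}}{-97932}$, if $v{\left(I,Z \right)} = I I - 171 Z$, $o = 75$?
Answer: $- \frac{21327171}{8161} \approx -2613.3$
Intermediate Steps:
$Y = -15996$ ($Y = \left(-54 - 39\right) \left(75 + 97\right) = \left(-93\right) 172 = -15996$)
$v{\left(I,Z \right)} = I^{2} - 171 Z$
$\frac{v{\left(Y,-316 \right)}}{-97932} = \frac{\left(-15996\right)^{2} - -54036}{-97932} = \left(255872016 + 54036\right) \left(- \frac{1}{97932}\right) = 255926052 \left(- \frac{1}{97932}\right) = - \frac{21327171}{8161}$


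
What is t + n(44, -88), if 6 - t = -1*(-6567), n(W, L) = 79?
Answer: -6482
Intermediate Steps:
t = -6561 (t = 6 - (-1)*(-6567) = 6 - 1*6567 = 6 - 6567 = -6561)
t + n(44, -88) = -6561 + 79 = -6482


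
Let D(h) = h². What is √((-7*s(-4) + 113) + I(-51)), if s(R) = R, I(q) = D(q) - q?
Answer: 7*√57 ≈ 52.849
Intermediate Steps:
I(q) = q² - q
√((-7*s(-4) + 113) + I(-51)) = √((-7*(-4) + 113) - 51*(-1 - 51)) = √((28 + 113) - 51*(-52)) = √(141 + 2652) = √2793 = 7*√57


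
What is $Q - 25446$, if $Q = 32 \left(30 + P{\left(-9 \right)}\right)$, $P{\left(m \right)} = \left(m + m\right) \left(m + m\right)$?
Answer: $-14118$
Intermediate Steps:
$P{\left(m \right)} = 4 m^{2}$ ($P{\left(m \right)} = 2 m 2 m = 4 m^{2}$)
$Q = 11328$ ($Q = 32 \left(30 + 4 \left(-9\right)^{2}\right) = 32 \left(30 + 4 \cdot 81\right) = 32 \left(30 + 324\right) = 32 \cdot 354 = 11328$)
$Q - 25446 = 11328 - 25446 = -14118$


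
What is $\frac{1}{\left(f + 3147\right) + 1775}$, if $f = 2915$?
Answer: $\frac{1}{7837} \approx 0.0001276$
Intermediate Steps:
$\frac{1}{\left(f + 3147\right) + 1775} = \frac{1}{\left(2915 + 3147\right) + 1775} = \frac{1}{6062 + 1775} = \frac{1}{7837}$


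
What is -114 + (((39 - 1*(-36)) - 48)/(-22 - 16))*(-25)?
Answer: -3657/38 ≈ -96.237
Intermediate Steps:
-114 + (((39 - 1*(-36)) - 48)/(-22 - 16))*(-25) = -114 + (((39 + 36) - 48)/(-38))*(-25) = -114 + ((75 - 48)*(-1/38))*(-25) = -114 + (27*(-1/38))*(-25) = -114 - 27/38*(-25) = -114 + 675/38 = -3657/38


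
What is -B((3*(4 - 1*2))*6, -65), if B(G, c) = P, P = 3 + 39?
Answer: -42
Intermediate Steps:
P = 42
B(G, c) = 42
-B((3*(4 - 1*2))*6, -65) = -1*42 = -42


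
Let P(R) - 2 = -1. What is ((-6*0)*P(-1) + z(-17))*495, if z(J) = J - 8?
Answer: -12375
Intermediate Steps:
P(R) = 1 (P(R) = 2 - 1 = 1)
z(J) = -8 + J
((-6*0)*P(-1) + z(-17))*495 = (-6*0*1 + (-8 - 17))*495 = (0*1 - 25)*495 = (0 - 25)*495 = -25*495 = -12375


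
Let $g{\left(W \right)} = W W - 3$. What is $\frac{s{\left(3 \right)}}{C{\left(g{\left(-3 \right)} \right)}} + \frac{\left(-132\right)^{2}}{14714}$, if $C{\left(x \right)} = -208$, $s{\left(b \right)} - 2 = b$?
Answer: $\frac{1775311}{1530256} \approx 1.1601$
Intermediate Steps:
$g{\left(W \right)} = -3 + W^{2}$ ($g{\left(W \right)} = W^{2} - 3 = -3 + W^{2}$)
$s{\left(b \right)} = 2 + b$
$\frac{s{\left(3 \right)}}{C{\left(g{\left(-3 \right)} \right)}} + \frac{\left(-132\right)^{2}}{14714} = \frac{2 + 3}{-208} + \frac{\left(-132\right)^{2}}{14714} = 5 \left(- \frac{1}{208}\right) + 17424 \cdot \frac{1}{14714} = - \frac{5}{208} + \frac{8712}{7357} = \frac{1775311}{1530256}$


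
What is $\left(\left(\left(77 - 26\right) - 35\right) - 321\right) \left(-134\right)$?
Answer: $40870$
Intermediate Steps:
$\left(\left(\left(77 - 26\right) - 35\right) - 321\right) \left(-134\right) = \left(\left(51 - 35\right) - 321\right) \left(-134\right) = \left(16 - 321\right) \left(-134\right) = \left(-305\right) \left(-134\right) = 40870$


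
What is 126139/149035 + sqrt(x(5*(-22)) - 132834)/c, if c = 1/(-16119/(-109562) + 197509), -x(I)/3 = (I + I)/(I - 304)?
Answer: 126139/149035 + 21639497177*I*sqrt(158107566)/3779889 ≈ 0.84637 + 7.1985e+7*I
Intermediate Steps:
x(I) = -6*I/(-304 + I) (x(I) = -3*(I + I)/(I - 304) = -3*2*I/(-304 + I) = -6*I/(-304 + I))
c = 109562/21639497177 (c = 1/(-16119*(-1/109562) + 197509) = 1/(16119/109562 + 197509) = 1/(21639497177/109562) = 109562/21639497177 ≈ 5.0631e-6)
126139/149035 + sqrt(x(5*(-22)) - 132834)/c = 126139/149035 + sqrt(-6*5*(-22)/(-304 + 5*(-22)) - 132834)/(109562/21639497177) = 126139*(1/149035) + sqrt(-6*(-110)/(-304 - 110) - 132834)*(21639497177/109562) = 126139/149035 + sqrt(-6*(-110)/(-414) - 132834)*(21639497177/109562) = 126139/149035 + sqrt(-6*(-110)*(-1/414) - 132834)*(21639497177/109562) = 126139/149035 + sqrt(-110/69 - 132834)*(21639497177/109562) = 126139/149035 + sqrt(-9165656/69)*(21639497177/109562) = 126139/149035 + (2*I*sqrt(158107566)/69)*(21639497177/109562) = 126139/149035 + 21639497177*I*sqrt(158107566)/3779889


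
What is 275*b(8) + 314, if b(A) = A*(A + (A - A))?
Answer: 17914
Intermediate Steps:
b(A) = A² (b(A) = A*(A + 0) = A*A = A²)
275*b(8) + 314 = 275*8² + 314 = 275*64 + 314 = 17600 + 314 = 17914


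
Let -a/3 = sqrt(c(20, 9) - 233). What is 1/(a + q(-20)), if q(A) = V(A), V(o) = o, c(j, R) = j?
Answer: I/(-20*I + 3*sqrt(213)) ≈ -0.0086319 + 0.018897*I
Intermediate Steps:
q(A) = A
a = -3*I*sqrt(213) (a = -3*sqrt(20 - 233) = -3*I*sqrt(213) ≈ -43.784*I)
1/(a + q(-20)) = 1/(-3*I*sqrt(213) - 20) = 1/(-20 - 3*I*sqrt(213))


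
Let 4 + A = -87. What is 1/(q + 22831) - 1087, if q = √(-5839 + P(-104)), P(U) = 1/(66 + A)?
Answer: 2*(-1087*√36494 + 62043240*I)/(-114155*I + 2*√36494) ≈ -1087.0 - 1.4715e-7*I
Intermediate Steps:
A = -91 (A = -4 - 87 = -91)
P(U) = -1/25 (P(U) = 1/(66 - 91) = 1/(-25) = -1/25)
q = 2*I*√36494/5 (q = √(-5839 - 1/25) = √(-145976/25) = 2*I*√36494/5 ≈ 76.414*I)
1/(q + 22831) - 1087 = 1/(2*I*√36494/5 + 22831) - 1087 = 1/(22831 + 2*I*√36494/5) - 1087 = -1087 + 1/(22831 + 2*I*√36494/5)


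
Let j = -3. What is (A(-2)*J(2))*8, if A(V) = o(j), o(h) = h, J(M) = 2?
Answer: -48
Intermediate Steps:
A(V) = -3
(A(-2)*J(2))*8 = -3*2*8 = -6*8 = -48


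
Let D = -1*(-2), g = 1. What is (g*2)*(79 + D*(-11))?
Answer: 114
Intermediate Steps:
D = 2
(g*2)*(79 + D*(-11)) = (1*2)*(79 + 2*(-11)) = 2*(79 - 22) = 2*57 = 114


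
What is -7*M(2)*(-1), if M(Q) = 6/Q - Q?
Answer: 7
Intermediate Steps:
M(Q) = -Q + 6/Q
-7*M(2)*(-1) = -7*(-1*2 + 6/2)*(-1) = -7*(-2 + 6*(½))*(-1) = -7*(-2 + 3)*(-1) = -7*1*(-1) = -7*(-1) = 7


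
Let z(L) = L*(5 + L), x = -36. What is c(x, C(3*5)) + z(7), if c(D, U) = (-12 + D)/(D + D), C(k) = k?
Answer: 254/3 ≈ 84.667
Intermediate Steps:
c(D, U) = (-12 + D)/(2*D) (c(D, U) = (-12 + D)/((2*D)) = (-12 + D)*(1/(2*D)) = (-12 + D)/(2*D))
c(x, C(3*5)) + z(7) = (½)*(-12 - 36)/(-36) + 7*(5 + 7) = (½)*(-1/36)*(-48) + 7*12 = ⅔ + 84 = 254/3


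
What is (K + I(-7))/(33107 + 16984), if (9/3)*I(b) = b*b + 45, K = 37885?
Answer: 113749/150273 ≈ 0.75695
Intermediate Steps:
I(b) = 15 + b²/3 (I(b) = (b*b + 45)/3 = (b² + 45)/3 = (45 + b²)/3 = 15 + b²/3)
(K + I(-7))/(33107 + 16984) = (37885 + (15 + (⅓)*(-7)²))/(33107 + 16984) = (37885 + (15 + (⅓)*49))/50091 = (37885 + (15 + 49/3))*(1/50091) = (37885 + 94/3)*(1/50091) = (113749/3)*(1/50091) = 113749/150273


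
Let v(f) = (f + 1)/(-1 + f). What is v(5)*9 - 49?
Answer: -71/2 ≈ -35.500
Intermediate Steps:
v(f) = (1 + f)/(-1 + f)
v(5)*9 - 49 = ((1 + 5)/(-1 + 5))*9 - 49 = (6/4)*9 - 49 = ((¼)*6)*9 - 49 = (3/2)*9 - 49 = 27/2 - 49 = -71/2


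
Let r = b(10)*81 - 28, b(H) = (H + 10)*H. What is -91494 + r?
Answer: -75322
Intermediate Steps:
b(H) = H*(10 + H) (b(H) = (10 + H)*H = H*(10 + H))
r = 16172 (r = (10*(10 + 10))*81 - 28 = (10*20)*81 - 28 = 200*81 - 28 = 16200 - 28 = 16172)
-91494 + r = -91494 + 16172 = -75322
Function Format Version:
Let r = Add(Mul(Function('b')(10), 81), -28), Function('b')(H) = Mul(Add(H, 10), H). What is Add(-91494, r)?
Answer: -75322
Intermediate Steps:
Function('b')(H) = Mul(H, Add(10, H)) (Function('b')(H) = Mul(Add(10, H), H) = Mul(H, Add(10, H)))
r = 16172 (r = Add(Mul(Mul(10, Add(10, 10)), 81), -28) = Add(Mul(Mul(10, 20), 81), -28) = Add(Mul(200, 81), -28) = Add(16200, -28) = 16172)
Add(-91494, r) = Add(-91494, 16172) = -75322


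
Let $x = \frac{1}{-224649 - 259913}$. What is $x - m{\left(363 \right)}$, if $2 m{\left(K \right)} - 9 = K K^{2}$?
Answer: $- \frac{11588822587837}{484562} \approx -2.3916 \cdot 10^{7}$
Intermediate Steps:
$m{\left(K \right)} = \frac{9}{2} + \frac{K^{3}}{2}$ ($m{\left(K \right)} = \frac{9}{2} + \frac{K K^{2}}{2} = \frac{9}{2} + \frac{K^{3}}{2}$)
$x = - \frac{1}{484562}$ ($x = \frac{1}{-484562} = - \frac{1}{484562} \approx -2.0637 \cdot 10^{-6}$)
$x - m{\left(363 \right)} = - \frac{1}{484562} - \left(\frac{9}{2} + \frac{363^{3}}{2}\right) = - \frac{1}{484562} - \left(\frac{9}{2} + \frac{1}{2} \cdot 47832147\right) = - \frac{1}{484562} - \left(\frac{9}{2} + \frac{47832147}{2}\right) = - \frac{1}{484562} - 23916078 = - \frac{11588822587837}{484562}$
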